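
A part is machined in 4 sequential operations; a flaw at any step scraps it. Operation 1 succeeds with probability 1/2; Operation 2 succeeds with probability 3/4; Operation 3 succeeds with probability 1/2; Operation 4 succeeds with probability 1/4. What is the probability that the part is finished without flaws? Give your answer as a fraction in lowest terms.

3/64

Each stage is reached only if all earlier stages succeed, so
P = 1/2 × 3/4 × 1/2 × 1/4 = 3/64.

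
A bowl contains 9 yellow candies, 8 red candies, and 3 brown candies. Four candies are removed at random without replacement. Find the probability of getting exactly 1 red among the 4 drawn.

One ordering (red drawn first) has probability 8/20 × 12/19 × 11/18 × 10/17 = 10560/116280 = 88/969.
There are C(4,1) = 4 such orderings, each equally likely, so P = 4 × 88/969 = 352/969.

352/969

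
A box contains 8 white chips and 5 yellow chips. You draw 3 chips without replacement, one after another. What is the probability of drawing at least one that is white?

P(no white) = 5/13 × 4/12 × 3/11 = 60/1716 = 5/143.
P(at least one) = 1 − 5/143 = 138/143.

138/143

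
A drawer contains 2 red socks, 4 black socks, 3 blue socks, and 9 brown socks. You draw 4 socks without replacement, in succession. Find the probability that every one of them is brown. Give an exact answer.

7/170

P(every draw is brown) = 9/18 × 8/17 × 7/16 × 6/15 = 3024/73440 = 7/170.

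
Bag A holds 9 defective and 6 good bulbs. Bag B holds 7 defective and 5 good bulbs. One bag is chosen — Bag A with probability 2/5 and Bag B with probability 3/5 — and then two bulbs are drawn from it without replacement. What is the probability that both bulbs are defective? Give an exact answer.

From Bag A: P(both defective) = (9/15)(8/14) = 12/35.
From Bag B: P(both defective) = (7/12)(6/11) = 7/22.
Total probability = (2/5)(12/35) + (3/5)(7/22) = 1263/3850.

1263/3850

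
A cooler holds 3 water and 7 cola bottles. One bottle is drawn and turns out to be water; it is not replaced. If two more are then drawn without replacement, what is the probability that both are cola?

With the first bottle removed, 7 cola remain out of 9.
P = 7/9 × 6/8 = 42/72 = 7/12.

7/12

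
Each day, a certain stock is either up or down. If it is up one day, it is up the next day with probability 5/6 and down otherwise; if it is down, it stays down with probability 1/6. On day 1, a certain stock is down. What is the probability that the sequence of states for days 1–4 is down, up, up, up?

125/216

Day 1 is given. For each transition, use the conditional probability from the current state:
P(up | down) = 5/6; P(up | up) = 5/6; P(up | up) = 5/6.
P = 5/6 × 5/6 × 5/6 = 125/216.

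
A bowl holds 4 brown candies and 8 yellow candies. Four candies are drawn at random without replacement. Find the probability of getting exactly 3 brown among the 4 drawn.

One ordering (brown drawn first) has probability 4/12 × 3/11 × 2/10 × 8/9 = 192/11880 = 8/495.
There are C(4,3) = 4 such orderings, each equally likely, so P = 4 × 8/495 = 32/495.

32/495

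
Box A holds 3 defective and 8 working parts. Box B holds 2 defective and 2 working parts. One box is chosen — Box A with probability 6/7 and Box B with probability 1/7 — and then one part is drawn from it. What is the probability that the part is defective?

From Box A: P(defective) = 3/11.
From Box B: P(defective) = 2/4.
Total probability = (6/7)(3/11) + (1/7)(2/4) = 47/154.

47/154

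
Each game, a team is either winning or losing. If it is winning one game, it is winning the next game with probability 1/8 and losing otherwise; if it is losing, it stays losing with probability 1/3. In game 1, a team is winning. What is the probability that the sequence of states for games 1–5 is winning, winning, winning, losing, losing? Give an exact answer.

Game 1 is given. For each transition, use the conditional probability from the current state:
P(winning | winning) = 1/8; P(winning | winning) = 1/8; P(losing | winning) = 7/8; P(losing | losing) = 1/3.
P = 1/8 × 1/8 × 7/8 × 1/3 = 7/1536.

7/1536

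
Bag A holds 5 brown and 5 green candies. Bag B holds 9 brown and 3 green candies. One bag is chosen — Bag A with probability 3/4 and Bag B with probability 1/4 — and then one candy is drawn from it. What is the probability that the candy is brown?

9/16

From Bag A: P(brown) = 5/10.
From Bag B: P(brown) = 9/12.
Total probability = (3/4)(5/10) + (1/4)(9/12) = 9/16.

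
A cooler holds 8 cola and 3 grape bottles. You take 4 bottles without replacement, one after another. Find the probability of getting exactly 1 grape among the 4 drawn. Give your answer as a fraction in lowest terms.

28/55

One ordering (grape drawn first) has probability 3/11 × 8/10 × 7/9 × 6/8 = 1008/7920 = 7/55.
There are C(4,1) = 4 such orderings, each equally likely, so P = 4 × 7/55 = 28/55.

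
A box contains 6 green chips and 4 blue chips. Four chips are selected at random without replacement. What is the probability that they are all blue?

1/210

P = 4/10 × 3/9 × 2/8 × 1/7 = 24/5040 = 1/210.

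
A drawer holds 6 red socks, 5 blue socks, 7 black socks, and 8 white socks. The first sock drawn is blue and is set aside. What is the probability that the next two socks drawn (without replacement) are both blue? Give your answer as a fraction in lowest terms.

After the first draw, 4 of the remaining 25 socks are blue.
P = 4/25 × 3/24 = 12/600 = 1/50.

1/50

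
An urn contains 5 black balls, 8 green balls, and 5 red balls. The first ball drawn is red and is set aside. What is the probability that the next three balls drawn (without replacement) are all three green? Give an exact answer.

With the first ball removed, 8 green remain out of 17.
P = 8/17 × 7/16 × 6/15 = 336/4080 = 7/85.

7/85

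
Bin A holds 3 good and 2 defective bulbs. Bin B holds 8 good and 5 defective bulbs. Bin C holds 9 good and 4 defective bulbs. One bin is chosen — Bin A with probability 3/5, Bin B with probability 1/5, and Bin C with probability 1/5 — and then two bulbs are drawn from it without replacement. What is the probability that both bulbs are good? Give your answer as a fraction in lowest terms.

671/1950

From Bin A: P(both good) = (3/5)(2/4) = 3/10.
From Bin B: P(both good) = (8/13)(7/12) = 14/39.
From Bin C: P(both good) = (9/13)(8/12) = 6/13.
Total probability = (3/5)(3/10) + (1/5)(14/39) + (1/5)(6/13) = 671/1950.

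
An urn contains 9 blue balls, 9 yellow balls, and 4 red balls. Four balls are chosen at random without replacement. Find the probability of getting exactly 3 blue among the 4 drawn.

156/1045

One ordering (blue drawn first) has probability 9/22 × 8/21 × 7/20 × 13/19 = 6552/175560 = 39/1045.
There are C(4,3) = 4 such orderings, each equally likely, so P = 4 × 39/1045 = 156/1045.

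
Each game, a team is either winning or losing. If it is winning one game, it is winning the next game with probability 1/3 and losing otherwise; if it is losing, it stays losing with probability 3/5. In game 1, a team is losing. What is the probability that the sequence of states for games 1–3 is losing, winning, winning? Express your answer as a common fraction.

Game 1 is given. For each transition, use the conditional probability from the current state:
P(winning | losing) = 2/5; P(winning | winning) = 1/3.
P = 2/5 × 1/3 = 2/15.

2/15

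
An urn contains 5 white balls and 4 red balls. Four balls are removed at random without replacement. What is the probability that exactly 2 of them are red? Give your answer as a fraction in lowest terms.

10/21

One ordering (red drawn first) has probability 4/9 × 3/8 × 5/7 × 4/6 = 240/3024 = 5/63.
There are C(4,2) = 6 such orderings, each equally likely, so P = 6 × 5/63 = 10/21.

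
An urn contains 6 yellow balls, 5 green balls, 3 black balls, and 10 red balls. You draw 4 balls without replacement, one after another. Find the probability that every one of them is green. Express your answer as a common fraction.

5/10626

P(all green) = 5/24 × 4/23 × 3/22 × 2/21 = 120/255024 = 5/10626.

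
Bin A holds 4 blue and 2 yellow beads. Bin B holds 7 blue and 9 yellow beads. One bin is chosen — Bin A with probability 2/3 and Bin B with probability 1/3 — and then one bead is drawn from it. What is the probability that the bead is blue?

85/144

From Bin A: P(blue) = 4/6.
From Bin B: P(blue) = 7/16.
Total probability = (2/3)(4/6) + (1/3)(7/16) = 85/144.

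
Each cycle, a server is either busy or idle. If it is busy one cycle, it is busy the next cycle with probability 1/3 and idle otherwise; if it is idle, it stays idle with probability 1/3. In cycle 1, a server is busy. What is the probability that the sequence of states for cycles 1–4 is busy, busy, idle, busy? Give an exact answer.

Cycle 1 is given. For each transition, use the conditional probability from the current state:
P(busy | busy) = 1/3; P(idle | busy) = 2/3; P(busy | idle) = 2/3.
P = 1/3 × 2/3 × 2/3 = 4/27.

4/27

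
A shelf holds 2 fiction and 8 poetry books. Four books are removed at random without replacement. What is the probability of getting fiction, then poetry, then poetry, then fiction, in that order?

Each draw changes the counts, so multiply the conditional probabilities along the sequence:
P = 2/10 × 8/9 × 7/8 × 1/7 = 112/5040 = 1/45.

1/45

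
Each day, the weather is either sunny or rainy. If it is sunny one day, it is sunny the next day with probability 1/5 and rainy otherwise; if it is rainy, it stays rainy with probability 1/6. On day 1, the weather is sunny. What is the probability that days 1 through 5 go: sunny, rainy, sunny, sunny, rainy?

Day 1 is given. For each transition, use the conditional probability from the current state:
P(rainy | sunny) = 4/5; P(sunny | rainy) = 5/6; P(sunny | sunny) = 1/5; P(rainy | sunny) = 4/5.
P = 4/5 × 5/6 × 1/5 × 4/5 = 80/750 = 8/75.

8/75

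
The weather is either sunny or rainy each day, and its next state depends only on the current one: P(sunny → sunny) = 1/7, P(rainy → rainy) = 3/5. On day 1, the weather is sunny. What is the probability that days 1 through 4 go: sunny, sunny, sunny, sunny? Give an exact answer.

1/343

Day 1 is given. For each transition, use the conditional probability from the current state:
P(sunny | sunny) = 1/7; P(sunny | sunny) = 1/7; P(sunny | sunny) = 1/7.
P = 1/7 × 1/7 × 1/7 = 1/343.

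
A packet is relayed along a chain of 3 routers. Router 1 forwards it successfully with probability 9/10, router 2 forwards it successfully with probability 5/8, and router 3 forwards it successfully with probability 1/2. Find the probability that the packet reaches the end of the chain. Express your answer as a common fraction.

9/32

Multiplying along the chain,
P = 9/10 × 5/8 × 1/2 = 45/160 = 9/32.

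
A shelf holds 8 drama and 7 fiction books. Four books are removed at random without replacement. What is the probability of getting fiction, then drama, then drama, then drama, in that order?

14/195

Multiply the probability of each draw given the previous ones:
P = 7/15 × 8/14 × 7/13 × 6/12 = 2352/32760 = 14/195.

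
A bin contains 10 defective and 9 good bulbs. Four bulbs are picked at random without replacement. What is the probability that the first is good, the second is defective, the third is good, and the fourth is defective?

45/646

Multiply the probability of each draw given the previous ones:
P = 9/19 × 10/18 × 8/17 × 9/16 = 6480/93024 = 45/646.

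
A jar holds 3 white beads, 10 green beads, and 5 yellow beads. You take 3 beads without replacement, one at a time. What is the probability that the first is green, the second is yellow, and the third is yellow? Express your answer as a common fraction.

25/612

Chain rule:
P = 10/18 × 5/17 × 4/16 = 200/4896 = 25/612.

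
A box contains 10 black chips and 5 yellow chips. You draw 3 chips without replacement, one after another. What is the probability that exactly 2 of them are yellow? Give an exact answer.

20/91

One ordering (yellow drawn first) has probability 5/15 × 4/14 × 10/13 = 200/2730 = 20/273.
There are C(3,2) = 3 such orderings, each equally likely, so P = 3 × 20/273 = 20/91.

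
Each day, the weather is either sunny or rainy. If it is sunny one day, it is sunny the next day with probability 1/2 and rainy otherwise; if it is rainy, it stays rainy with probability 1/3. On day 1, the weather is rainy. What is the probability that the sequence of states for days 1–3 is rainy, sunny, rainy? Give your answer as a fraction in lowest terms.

1/3

Day 1 is given. For each transition, use the conditional probability from the current state:
P(sunny | rainy) = 2/3; P(rainy | sunny) = 1/2.
P = 2/3 × 1/2 = 2/6 = 1/3.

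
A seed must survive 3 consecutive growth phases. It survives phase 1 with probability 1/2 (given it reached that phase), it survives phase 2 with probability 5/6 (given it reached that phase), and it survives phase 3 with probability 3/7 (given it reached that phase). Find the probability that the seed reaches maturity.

Multiplying along the chain,
P = 1/2 × 5/6 × 3/7 = 15/84 = 5/28.

5/28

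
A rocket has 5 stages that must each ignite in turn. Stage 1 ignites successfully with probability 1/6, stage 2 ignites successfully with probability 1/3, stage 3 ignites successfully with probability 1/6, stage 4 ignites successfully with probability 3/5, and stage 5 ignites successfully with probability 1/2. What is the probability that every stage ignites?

1/360

Multiplying along the chain,
P = 1/6 × 1/3 × 1/6 × 3/5 × 1/2 = 3/1080 = 1/360.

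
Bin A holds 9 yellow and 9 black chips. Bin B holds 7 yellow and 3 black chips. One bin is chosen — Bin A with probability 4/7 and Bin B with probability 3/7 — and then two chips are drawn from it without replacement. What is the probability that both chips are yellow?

From Bin A: P(both yellow) = (9/18)(8/17) = 4/17.
From Bin B: P(both yellow) = (7/10)(6/9) = 7/15.
Total probability = (4/7)(4/17) + (3/7)(7/15) = 199/595.

199/595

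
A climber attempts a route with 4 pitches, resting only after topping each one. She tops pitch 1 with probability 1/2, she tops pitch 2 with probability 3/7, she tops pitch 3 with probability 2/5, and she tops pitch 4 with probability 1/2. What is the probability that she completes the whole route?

Multiplying along the chain,
P = 1/2 × 3/7 × 2/5 × 1/2 = 6/140 = 3/70.

3/70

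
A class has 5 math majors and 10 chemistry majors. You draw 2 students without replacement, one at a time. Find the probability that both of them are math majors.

P(every draw is a math major) = 5/15 × 4/14 = 20/210 = 2/21.

2/21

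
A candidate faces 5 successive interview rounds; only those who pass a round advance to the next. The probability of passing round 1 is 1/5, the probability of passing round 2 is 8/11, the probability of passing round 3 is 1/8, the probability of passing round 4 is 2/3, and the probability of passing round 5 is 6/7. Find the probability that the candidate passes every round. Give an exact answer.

4/385

Each stage is reached only if all earlier stages succeed, so
P = 1/5 × 8/11 × 1/8 × 2/3 × 6/7 = 96/9240 = 4/385.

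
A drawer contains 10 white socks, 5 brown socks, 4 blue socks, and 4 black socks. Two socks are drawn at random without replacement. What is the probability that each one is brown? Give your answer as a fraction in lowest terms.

P = 5/23 × 4/22 = 20/506 = 10/253.

10/253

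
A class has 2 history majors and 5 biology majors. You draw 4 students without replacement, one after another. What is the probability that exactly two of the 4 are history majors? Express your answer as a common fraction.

2/7

One ordering (history majors drawn first) has probability 2/7 × 1/6 × 5/5 × 4/4 = 40/840 = 1/21.
There are C(4,2) = 6 such orderings, each equally likely, so P = 6 × 1/21 = 2/7.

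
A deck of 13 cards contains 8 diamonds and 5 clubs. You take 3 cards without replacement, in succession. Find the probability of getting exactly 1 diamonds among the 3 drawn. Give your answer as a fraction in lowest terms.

One ordering (a diamond drawn first) has probability 8/13 × 5/12 × 4/11 = 160/1716 = 40/429.
There are C(3,1) = 3 such orderings, each equally likely, so P = 3 × 40/429 = 40/143.

40/143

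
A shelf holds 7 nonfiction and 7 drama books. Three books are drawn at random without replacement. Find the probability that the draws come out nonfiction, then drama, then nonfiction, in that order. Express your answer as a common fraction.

Each draw changes the counts, so multiply the conditional probabilities along the sequence:
P = 7/14 × 7/13 × 6/12 = 294/2184 = 7/52.

7/52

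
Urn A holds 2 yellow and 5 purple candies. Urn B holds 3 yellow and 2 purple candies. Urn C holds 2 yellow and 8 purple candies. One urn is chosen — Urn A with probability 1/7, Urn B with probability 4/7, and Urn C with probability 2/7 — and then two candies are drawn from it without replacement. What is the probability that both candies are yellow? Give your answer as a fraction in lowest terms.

From Urn A: P(both yellow) = (2/7)(1/6) = 1/21.
From Urn B: P(both yellow) = (3/5)(2/4) = 3/10.
From Urn C: P(both yellow) = (2/10)(1/9) = 1/45.
Total probability = (1/7)(1/21) + (4/7)(3/10) + (2/7)(1/45) = 407/2205.

407/2205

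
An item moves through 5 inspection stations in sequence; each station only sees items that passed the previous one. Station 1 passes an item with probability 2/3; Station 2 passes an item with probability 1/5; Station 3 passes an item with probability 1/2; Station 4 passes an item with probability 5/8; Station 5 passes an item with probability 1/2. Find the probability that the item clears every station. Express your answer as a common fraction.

1/48

The events are sequential, so multiply the conditional probabilities:
P = 2/3 × 1/5 × 1/2 × 5/8 × 1/2 = 10/480 = 1/48.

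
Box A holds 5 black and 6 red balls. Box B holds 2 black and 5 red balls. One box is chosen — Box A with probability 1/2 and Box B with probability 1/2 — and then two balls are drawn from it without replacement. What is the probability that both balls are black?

53/462

From Box A: P(both black) = (5/11)(4/10) = 2/11.
From Box B: P(both black) = (2/7)(1/6) = 1/21.
Total probability = (1/2)(2/11) + (1/2)(1/21) = 53/462.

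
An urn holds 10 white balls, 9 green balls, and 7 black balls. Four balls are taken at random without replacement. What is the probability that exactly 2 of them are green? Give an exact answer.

2448/7475

One ordering (green drawn first) has probability 9/26 × 8/25 × 17/24 × 16/23 = 19584/358800 = 408/7475.
There are C(4,2) = 6 such orderings, each equally likely, so P = 6 × 408/7475 = 2448/7475.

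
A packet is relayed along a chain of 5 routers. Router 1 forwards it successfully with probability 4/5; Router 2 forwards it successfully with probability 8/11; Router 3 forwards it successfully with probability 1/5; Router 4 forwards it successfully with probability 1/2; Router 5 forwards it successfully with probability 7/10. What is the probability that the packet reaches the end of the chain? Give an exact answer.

56/1375

Each stage is reached only if all earlier stages succeed, so
P = 4/5 × 8/11 × 1/5 × 1/2 × 7/10 = 224/5500 = 56/1375.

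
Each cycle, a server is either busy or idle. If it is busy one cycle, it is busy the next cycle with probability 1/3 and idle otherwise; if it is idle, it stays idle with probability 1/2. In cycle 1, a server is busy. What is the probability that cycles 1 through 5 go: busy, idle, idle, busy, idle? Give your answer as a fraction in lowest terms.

1/9

Cycle 1 is given. For each transition, use the conditional probability from the current state:
P(idle | busy) = 2/3; P(idle | idle) = 1/2; P(busy | idle) = 1/2; P(idle | busy) = 2/3.
P = 2/3 × 1/2 × 1/2 × 2/3 = 4/36 = 1/9.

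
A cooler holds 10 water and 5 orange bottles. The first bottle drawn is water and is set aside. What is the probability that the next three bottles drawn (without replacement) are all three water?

After the first draw, 9 of the remaining 14 bottles are water.
P = 9/14 × 8/13 × 7/12 = 504/2184 = 3/13.

3/13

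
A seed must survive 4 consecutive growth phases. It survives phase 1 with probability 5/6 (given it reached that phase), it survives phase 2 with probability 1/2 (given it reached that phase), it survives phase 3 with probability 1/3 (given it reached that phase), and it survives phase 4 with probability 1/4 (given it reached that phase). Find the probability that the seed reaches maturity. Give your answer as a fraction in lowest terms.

5/144

Multiplying along the chain,
P = 5/6 × 1/2 × 1/3 × 1/4 = 5/144.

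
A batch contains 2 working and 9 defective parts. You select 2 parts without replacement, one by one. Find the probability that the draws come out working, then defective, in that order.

Multiply the probability of each draw given the previous ones:
P = 2/11 × 9/10 = 18/110 = 9/55.

9/55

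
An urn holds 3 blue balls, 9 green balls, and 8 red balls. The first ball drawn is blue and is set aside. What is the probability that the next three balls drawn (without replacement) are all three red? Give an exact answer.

With the first ball removed, 8 red remain out of 19.
P = 8/19 × 7/18 × 6/17 = 336/5814 = 56/969.

56/969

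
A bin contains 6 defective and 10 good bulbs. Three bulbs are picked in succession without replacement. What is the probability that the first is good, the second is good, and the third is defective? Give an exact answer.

9/56

Multiply the probability of each draw given the previous ones:
P = 10/16 × 9/15 × 6/14 = 540/3360 = 9/56.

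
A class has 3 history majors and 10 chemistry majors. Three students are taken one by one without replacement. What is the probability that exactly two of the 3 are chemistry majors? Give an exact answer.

135/286

One ordering (chemistry majors drawn first) has probability 10/13 × 9/12 × 3/11 = 270/1716 = 45/286.
There are C(3,2) = 3 such orderings, each equally likely, so P = 3 × 45/286 = 135/286.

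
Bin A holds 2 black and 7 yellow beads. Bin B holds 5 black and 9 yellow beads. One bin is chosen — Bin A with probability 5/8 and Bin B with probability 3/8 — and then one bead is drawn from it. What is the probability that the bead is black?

From Bin A: P(black) = 2/9.
From Bin B: P(black) = 5/14.
Total probability = (5/8)(2/9) + (3/8)(5/14) = 275/1008.

275/1008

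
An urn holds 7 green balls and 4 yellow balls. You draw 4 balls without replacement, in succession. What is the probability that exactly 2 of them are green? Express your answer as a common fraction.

21/55

One ordering (green drawn first) has probability 7/11 × 6/10 × 4/9 × 3/8 = 504/7920 = 7/110.
There are C(4,2) = 6 such orderings, each equally likely, so P = 6 × 7/110 = 21/55.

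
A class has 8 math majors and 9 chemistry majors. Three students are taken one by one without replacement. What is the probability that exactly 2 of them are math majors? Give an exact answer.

63/170

One ordering (math majors drawn first) has probability 8/17 × 7/16 × 9/15 = 504/4080 = 21/170.
There are C(3,2) = 3 such orderings, each equally likely, so P = 3 × 21/170 = 63/170.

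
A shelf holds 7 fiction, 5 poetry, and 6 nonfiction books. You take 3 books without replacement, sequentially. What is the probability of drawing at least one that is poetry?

P(no poetry) = 13/18 × 12/17 × 11/16 = 1716/4896 = 143/408.
P(at least one) = 1 − 143/408 = 265/408.

265/408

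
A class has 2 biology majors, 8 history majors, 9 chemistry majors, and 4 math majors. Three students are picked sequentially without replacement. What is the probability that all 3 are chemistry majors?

P(every draw is a chemistry major) = 9/23 × 8/22 × 7/21 = 504/10626 = 12/253.

12/253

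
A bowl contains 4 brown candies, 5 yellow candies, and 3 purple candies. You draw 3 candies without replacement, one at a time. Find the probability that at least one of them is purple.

P(no purple) = 9/12 × 8/11 × 7/10 = 504/1320 = 21/55.
P(at least one) = 1 − 21/55 = 34/55.

34/55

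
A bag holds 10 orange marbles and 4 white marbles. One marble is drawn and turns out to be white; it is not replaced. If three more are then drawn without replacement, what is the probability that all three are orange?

After the first draw, 10 of the remaining 13 marbles are orange.
P = 10/13 × 9/12 × 8/11 = 720/1716 = 60/143.

60/143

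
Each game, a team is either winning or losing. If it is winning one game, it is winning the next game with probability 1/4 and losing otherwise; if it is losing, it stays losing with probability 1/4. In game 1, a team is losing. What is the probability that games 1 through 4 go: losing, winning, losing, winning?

Game 1 is given. For each transition, use the conditional probability from the current state:
P(winning | losing) = 3/4; P(losing | winning) = 3/4; P(winning | losing) = 3/4.
P = 3/4 × 3/4 × 3/4 = 27/64.

27/64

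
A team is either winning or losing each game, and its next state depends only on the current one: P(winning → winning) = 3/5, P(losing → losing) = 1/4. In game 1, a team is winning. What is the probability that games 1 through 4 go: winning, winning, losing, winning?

Game 1 is given. For each transition, use the conditional probability from the current state:
P(winning | winning) = 3/5; P(losing | winning) = 2/5; P(winning | losing) = 3/4.
P = 3/5 × 2/5 × 3/4 = 18/100 = 9/50.

9/50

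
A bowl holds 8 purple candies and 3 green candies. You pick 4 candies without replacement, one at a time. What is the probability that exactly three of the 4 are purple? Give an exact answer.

28/55

One ordering (purple drawn first) has probability 8/11 × 7/10 × 6/9 × 3/8 = 1008/7920 = 7/55.
There are C(4,3) = 4 such orderings, each equally likely, so P = 4 × 7/55 = 28/55.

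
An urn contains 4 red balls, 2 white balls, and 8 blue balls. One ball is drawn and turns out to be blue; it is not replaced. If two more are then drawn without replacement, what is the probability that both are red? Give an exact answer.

After the first draw, 4 of the remaining 13 balls are red.
P = 4/13 × 3/12 = 12/156 = 1/13.

1/13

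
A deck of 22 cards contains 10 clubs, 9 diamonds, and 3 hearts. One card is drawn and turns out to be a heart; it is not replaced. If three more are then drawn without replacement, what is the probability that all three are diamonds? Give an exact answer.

After the first draw, 9 of the remaining 21 cards are diamonds.
P = 9/21 × 8/20 × 7/19 = 504/7980 = 6/95.

6/95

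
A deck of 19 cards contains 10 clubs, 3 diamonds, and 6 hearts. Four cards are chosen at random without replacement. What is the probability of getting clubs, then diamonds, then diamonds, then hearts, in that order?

Multiply the probability of each draw given the previous ones:
P = 10/19 × 3/18 × 2/17 × 6/16 = 360/93024 = 5/1292.

5/1292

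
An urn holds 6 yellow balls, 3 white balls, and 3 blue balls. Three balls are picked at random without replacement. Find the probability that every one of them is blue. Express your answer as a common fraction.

1/220

P = 3/12 × 2/11 × 1/10 = 6/1320 = 1/220.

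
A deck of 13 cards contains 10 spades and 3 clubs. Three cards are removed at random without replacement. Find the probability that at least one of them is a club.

P(no clubs) = 10/13 × 9/12 × 8/11 = 720/1716 = 60/143.
P(at least one) = 1 − 60/143 = 83/143.

83/143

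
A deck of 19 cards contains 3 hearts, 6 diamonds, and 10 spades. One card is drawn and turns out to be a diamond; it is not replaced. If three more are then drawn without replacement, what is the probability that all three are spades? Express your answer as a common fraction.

5/34

With the first card removed, 10 spades remain out of 18.
P = 10/18 × 9/17 × 8/16 = 720/4896 = 5/34.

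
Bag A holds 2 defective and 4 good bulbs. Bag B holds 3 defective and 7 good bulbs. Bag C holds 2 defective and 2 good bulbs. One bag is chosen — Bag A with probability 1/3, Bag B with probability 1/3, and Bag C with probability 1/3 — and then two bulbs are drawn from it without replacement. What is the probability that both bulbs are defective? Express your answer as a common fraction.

1/10

From Bag A: P(both defective) = (2/6)(1/5) = 1/15.
From Bag B: P(both defective) = (3/10)(2/9) = 1/15.
From Bag C: P(both defective) = (2/4)(1/3) = 1/6.
Total probability = (1/3)(1/15) + (1/3)(1/15) + (1/3)(1/6) = 1/10.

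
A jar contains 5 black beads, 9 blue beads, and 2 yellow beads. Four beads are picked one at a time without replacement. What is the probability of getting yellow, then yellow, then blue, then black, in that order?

Multiply the probability of each draw given the previous ones:
P = 2/16 × 1/15 × 9/14 × 5/13 = 90/43680 = 3/1456.

3/1456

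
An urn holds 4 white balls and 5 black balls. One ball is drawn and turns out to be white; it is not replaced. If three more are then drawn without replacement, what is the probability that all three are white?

1/56

With the first ball removed, 3 white remain out of 8.
P = 3/8 × 2/7 × 1/6 = 6/336 = 1/56.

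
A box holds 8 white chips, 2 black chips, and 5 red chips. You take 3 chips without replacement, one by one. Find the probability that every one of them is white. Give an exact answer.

8/65

P = 8/15 × 7/14 × 6/13 = 336/2730 = 8/65.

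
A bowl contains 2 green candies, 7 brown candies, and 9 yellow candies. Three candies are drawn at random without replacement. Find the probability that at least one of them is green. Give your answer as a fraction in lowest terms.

P(no green) = 16/18 × 15/17 × 14/16 = 3360/4896 = 35/51.
P(at least one) = 1 − 35/51 = 16/51.

16/51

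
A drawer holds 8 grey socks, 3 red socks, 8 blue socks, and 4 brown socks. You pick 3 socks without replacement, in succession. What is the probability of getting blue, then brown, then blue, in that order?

16/759

Chain rule:
P = 8/23 × 4/22 × 7/21 = 224/10626 = 16/759.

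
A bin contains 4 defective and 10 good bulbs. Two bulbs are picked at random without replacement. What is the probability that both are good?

P(all good) = 10/14 × 9/13 = 90/182 = 45/91.

45/91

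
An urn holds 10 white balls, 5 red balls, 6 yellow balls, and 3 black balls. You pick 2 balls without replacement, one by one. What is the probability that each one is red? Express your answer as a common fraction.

P = 5/24 × 4/23 = 20/552 = 5/138.

5/138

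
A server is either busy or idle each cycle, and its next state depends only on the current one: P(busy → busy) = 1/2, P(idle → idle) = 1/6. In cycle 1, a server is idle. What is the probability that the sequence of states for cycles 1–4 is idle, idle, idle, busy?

5/216

Cycle 1 is given. For each transition, use the conditional probability from the current state:
P(idle | idle) = 1/6; P(idle | idle) = 1/6; P(busy | idle) = 5/6.
P = 1/6 × 1/6 × 5/6 = 5/216.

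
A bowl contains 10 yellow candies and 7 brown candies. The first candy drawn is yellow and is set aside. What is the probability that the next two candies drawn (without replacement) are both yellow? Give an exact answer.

3/10

With the first candy removed, 9 yellow remain out of 16.
P = 9/16 × 8/15 = 72/240 = 3/10.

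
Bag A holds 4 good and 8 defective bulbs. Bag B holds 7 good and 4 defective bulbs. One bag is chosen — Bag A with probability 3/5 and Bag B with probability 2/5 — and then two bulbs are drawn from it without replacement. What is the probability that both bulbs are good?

From Bag A: P(both good) = (4/12)(3/11) = 1/11.
From Bag B: P(both good) = (7/11)(6/10) = 21/55.
Total probability = (3/5)(1/11) + (2/5)(21/55) = 57/275.

57/275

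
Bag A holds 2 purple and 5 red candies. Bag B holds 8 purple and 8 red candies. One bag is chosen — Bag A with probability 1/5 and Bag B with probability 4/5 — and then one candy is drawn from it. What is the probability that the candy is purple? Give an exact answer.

16/35

From Bag A: P(purple) = 2/7.
From Bag B: P(purple) = 8/16.
Total probability = (1/5)(2/7) + (4/5)(8/16) = 16/35.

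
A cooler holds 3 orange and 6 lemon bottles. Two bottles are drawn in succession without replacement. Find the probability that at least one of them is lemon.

P(no lemon) = 3/9 × 2/8 = 6/72 = 1/12.
P(at least one) = 1 − 1/12 = 11/12.

11/12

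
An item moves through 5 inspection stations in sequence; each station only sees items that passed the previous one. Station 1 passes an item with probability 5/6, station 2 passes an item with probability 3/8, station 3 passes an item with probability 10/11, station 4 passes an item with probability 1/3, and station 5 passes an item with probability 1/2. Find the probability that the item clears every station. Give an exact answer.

Each stage is reached only if all earlier stages succeed, so
P = 5/6 × 3/8 × 10/11 × 1/3 × 1/2 = 150/3168 = 25/528.

25/528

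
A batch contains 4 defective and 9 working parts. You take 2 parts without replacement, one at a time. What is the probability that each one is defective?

1/13

P = 4/13 × 3/12 = 12/156 = 1/13.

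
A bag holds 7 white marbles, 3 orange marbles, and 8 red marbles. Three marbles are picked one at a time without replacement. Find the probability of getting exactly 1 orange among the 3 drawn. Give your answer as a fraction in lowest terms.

105/272

One ordering (orange drawn first) has probability 3/18 × 15/17 × 14/16 = 630/4896 = 35/272.
There are C(3,1) = 3 such orderings, each equally likely, so P = 3 × 35/272 = 105/272.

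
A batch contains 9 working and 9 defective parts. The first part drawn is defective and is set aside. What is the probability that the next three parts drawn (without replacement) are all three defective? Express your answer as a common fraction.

With the first part removed, 8 defective remain out of 17.
P = 8/17 × 7/16 × 6/15 = 336/4080 = 7/85.

7/85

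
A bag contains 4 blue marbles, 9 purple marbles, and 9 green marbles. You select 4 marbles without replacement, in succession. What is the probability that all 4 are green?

18/1045

P = 9/22 × 8/21 × 7/20 × 6/19 = 3024/175560 = 18/1045.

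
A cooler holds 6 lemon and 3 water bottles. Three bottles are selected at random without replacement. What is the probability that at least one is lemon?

P(no lemon) = 3/9 × 2/8 × 1/7 = 6/504 = 1/84.
P(at least one) = 1 − 1/84 = 83/84.

83/84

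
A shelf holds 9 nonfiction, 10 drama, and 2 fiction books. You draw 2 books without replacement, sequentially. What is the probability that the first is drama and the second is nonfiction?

Chain rule:
P = 10/21 × 9/20 = 90/420 = 3/14.

3/14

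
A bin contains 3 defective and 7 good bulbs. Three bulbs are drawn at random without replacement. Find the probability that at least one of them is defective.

P(no defective) = 7/10 × 6/9 × 5/8 = 210/720 = 7/24.
P(at least one) = 1 − 7/24 = 17/24.

17/24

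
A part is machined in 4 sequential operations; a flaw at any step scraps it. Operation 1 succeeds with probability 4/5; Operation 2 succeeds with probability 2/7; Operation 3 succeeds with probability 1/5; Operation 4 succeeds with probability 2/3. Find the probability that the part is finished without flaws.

16/525

Multiplying along the chain,
P = 4/5 × 2/7 × 1/5 × 2/3 = 16/525.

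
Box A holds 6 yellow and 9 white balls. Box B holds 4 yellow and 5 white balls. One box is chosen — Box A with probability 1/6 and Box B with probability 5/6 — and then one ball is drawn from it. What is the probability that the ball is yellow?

From Box A: P(yellow) = 6/15.
From Box B: P(yellow) = 4/9.
Total probability = (1/6)(6/15) + (5/6)(4/9) = 59/135.

59/135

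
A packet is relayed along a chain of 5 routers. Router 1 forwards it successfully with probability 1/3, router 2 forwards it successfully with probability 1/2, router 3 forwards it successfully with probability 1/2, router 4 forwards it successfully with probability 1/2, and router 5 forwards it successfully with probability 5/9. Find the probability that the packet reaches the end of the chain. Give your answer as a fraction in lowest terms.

Multiplying along the chain,
P = 1/3 × 1/2 × 1/2 × 1/2 × 5/9 = 5/216.

5/216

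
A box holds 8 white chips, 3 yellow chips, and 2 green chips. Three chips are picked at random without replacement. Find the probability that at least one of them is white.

138/143

P(no white) = 5/13 × 4/12 × 3/11 = 60/1716 = 5/143.
P(at least one) = 1 − 5/143 = 138/143.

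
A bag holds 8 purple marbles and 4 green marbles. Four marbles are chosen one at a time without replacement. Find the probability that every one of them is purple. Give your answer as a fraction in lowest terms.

14/99

P(every draw is purple) = 8/12 × 7/11 × 6/10 × 5/9 = 1680/11880 = 14/99.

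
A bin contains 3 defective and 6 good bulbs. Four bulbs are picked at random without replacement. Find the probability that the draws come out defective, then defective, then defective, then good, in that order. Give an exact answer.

Chain rule:
P = 3/9 × 2/8 × 1/7 × 6/6 = 36/3024 = 1/84.

1/84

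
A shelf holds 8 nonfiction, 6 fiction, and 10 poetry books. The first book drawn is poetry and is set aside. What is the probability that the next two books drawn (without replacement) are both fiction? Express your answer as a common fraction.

15/253

With the first book removed, 6 fiction remain out of 23.
P = 6/23 × 5/22 = 30/506 = 15/253.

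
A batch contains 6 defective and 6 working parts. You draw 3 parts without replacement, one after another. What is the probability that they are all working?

P(every draw is working) = 6/12 × 5/11 × 4/10 = 120/1320 = 1/11.

1/11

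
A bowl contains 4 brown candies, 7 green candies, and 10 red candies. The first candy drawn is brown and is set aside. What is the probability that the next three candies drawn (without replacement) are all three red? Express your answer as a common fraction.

2/19

With the first candy removed, 10 red remain out of 20.
P = 10/20 × 9/19 × 8/18 = 720/6840 = 2/19.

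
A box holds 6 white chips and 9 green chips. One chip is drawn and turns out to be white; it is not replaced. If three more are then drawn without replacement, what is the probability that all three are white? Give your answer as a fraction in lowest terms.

5/182

With the first chip removed, 5 white remain out of 14.
P = 5/14 × 4/13 × 3/12 = 60/2184 = 5/182.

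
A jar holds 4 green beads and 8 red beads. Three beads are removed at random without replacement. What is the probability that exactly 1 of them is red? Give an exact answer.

One ordering (red drawn first) has probability 8/12 × 4/11 × 3/10 = 96/1320 = 4/55.
There are C(3,1) = 3 such orderings, each equally likely, so P = 3 × 4/55 = 12/55.

12/55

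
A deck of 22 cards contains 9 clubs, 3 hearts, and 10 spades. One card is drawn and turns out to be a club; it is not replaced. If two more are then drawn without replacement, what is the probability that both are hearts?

1/70

After the first draw, 3 of the remaining 21 cards are hearts.
P = 3/21 × 2/20 = 6/420 = 1/70.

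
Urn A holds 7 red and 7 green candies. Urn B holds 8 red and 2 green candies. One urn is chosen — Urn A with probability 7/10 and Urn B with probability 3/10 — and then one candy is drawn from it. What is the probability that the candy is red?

From Urn A: P(red) = 7/14.
From Urn B: P(red) = 8/10.
Total probability = (7/10)(7/14) + (3/10)(8/10) = 59/100.

59/100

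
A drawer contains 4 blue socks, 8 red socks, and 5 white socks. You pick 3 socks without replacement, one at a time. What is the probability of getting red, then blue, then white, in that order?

Each draw changes the counts, so multiply the conditional probabilities along the sequence:
P = 8/17 × 4/16 × 5/15 = 160/4080 = 2/51.

2/51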